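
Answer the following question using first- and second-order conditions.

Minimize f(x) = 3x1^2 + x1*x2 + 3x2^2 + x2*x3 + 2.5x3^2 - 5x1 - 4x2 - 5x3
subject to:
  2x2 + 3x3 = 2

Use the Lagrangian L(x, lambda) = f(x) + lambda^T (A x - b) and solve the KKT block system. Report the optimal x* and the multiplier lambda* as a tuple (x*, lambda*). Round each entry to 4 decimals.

Form the Lagrangian:
  L(x, lambda) = (1/2) x^T Q x + c^T x + lambda^T (A x - b)
Stationarity (grad_x L = 0): Q x + c + A^T lambda = 0.
Primal feasibility: A x = b.

This gives the KKT block system:
  [ Q   A^T ] [ x     ]   [-c ]
  [ A    0  ] [ lambda ] = [ b ]

Solving the linear system:
  x*      = (0.7989, 0.2066, 0.5289)
  lambda* = (0.7163)
  f(x*)   = -4.449

x* = (0.7989, 0.2066, 0.5289), lambda* = (0.7163)


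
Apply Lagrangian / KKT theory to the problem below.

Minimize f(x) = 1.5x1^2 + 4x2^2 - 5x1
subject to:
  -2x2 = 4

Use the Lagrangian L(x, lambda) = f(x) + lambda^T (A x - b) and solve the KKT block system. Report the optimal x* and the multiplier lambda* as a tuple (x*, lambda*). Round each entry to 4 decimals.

Form the Lagrangian:
  L(x, lambda) = (1/2) x^T Q x + c^T x + lambda^T (A x - b)
Stationarity (grad_x L = 0): Q x + c + A^T lambda = 0.
Primal feasibility: A x = b.

This gives the KKT block system:
  [ Q   A^T ] [ x     ]   [-c ]
  [ A    0  ] [ lambda ] = [ b ]

Solving the linear system:
  x*      = (1.6667, -2)
  lambda* = (-8)
  f(x*)   = 11.8333

x* = (1.6667, -2), lambda* = (-8)


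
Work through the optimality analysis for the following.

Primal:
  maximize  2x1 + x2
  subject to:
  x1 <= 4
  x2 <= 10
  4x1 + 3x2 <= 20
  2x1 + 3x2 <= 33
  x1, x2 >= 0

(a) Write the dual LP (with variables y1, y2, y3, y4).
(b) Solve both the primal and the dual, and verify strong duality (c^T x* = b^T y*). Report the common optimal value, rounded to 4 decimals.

The standard primal-dual pair for 'max c^T x s.t. A x <= b, x >= 0' is:
  Dual:  min b^T y  s.t.  A^T y >= c,  y >= 0.

So the dual LP is:
  minimize  4y1 + 10y2 + 20y3 + 33y4
  subject to:
    y1 + 4y3 + 2y4 >= 2
    y2 + 3y3 + 3y4 >= 1
    y1, y2, y3, y4 >= 0

Solving the primal: x* = (4, 1.3333).
  primal value c^T x* = 9.3333.
Solving the dual: y* = (0.6667, 0, 0.3333, 0).
  dual value b^T y* = 9.3333.
Strong duality: c^T x* = b^T y*. Confirmed.

9.3333


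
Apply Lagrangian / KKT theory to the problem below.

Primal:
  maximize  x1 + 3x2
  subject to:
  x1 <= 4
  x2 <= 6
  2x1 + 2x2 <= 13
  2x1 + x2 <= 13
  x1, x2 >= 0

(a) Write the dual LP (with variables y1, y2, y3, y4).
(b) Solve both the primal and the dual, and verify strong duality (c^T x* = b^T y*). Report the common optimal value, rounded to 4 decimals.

The standard primal-dual pair for 'max c^T x s.t. A x <= b, x >= 0' is:
  Dual:  min b^T y  s.t.  A^T y >= c,  y >= 0.

So the dual LP is:
  minimize  4y1 + 6y2 + 13y3 + 13y4
  subject to:
    y1 + 2y3 + 2y4 >= 1
    y2 + 2y3 + y4 >= 3
    y1, y2, y3, y4 >= 0

Solving the primal: x* = (0.5, 6).
  primal value c^T x* = 18.5.
Solving the dual: y* = (0, 2, 0.5, 0).
  dual value b^T y* = 18.5.
Strong duality: c^T x* = b^T y*. Confirmed.

18.5


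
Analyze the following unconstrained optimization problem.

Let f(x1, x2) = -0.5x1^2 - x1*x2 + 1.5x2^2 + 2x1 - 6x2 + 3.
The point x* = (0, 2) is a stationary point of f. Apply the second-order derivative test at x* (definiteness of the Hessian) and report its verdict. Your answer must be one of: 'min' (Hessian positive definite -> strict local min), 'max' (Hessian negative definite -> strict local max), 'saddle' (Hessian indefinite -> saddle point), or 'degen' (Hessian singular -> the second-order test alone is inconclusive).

Compute the Hessian H = grad^2 f:
  H = [[-1, -1], [-1, 3]]
Verify stationarity: grad f(x*) = H x* + g = (0, 0).
Eigenvalues of H: -1.2361, 3.2361.
Eigenvalues have mixed signs, so H is indefinite -> x* is a saddle point.

saddle


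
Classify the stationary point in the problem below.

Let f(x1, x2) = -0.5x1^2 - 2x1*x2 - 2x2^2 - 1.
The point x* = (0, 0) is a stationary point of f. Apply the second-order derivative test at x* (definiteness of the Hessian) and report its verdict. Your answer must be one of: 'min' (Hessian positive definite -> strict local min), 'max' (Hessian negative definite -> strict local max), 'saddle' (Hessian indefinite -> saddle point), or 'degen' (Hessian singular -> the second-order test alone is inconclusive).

Compute the Hessian H = grad^2 f:
  H = [[-1, -2], [-2, -4]]
Verify stationarity: grad f(x*) = H x* + g = (0, 0).
Eigenvalues of H: -5, 0.
H has a zero eigenvalue (singular; negative semidefinite but not definite), so H is neither positive definite, negative definite, nor indefinite. The second-order test alone is inconclusive -> degen.
(Indeed, f is constant along the null direction of H through x*, so x* is not a strict local extremum.)

degen


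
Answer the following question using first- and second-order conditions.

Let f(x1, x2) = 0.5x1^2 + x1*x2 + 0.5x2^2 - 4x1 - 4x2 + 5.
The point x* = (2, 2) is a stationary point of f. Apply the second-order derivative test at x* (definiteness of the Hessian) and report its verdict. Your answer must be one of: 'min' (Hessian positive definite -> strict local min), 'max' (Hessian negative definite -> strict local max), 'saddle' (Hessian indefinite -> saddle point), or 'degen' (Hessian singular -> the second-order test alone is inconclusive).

Compute the Hessian H = grad^2 f:
  H = [[1, 1], [1, 1]]
Verify stationarity: grad f(x*) = H x* + g = (0, 0).
Eigenvalues of H: 0, 2.
H has a zero eigenvalue (singular; positive semidefinite but not definite), so H is neither positive definite, negative definite, nor indefinite. The second-order test alone is inconclusive -> degen.
(Indeed, f is constant along the null direction of H through x*, so x* is not a strict local extremum.)

degen


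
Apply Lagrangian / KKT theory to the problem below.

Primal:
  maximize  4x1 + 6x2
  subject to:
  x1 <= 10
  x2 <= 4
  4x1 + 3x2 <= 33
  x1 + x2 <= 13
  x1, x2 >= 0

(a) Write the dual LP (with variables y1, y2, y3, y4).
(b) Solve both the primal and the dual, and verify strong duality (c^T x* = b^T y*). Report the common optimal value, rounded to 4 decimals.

The standard primal-dual pair for 'max c^T x s.t. A x <= b, x >= 0' is:
  Dual:  min b^T y  s.t.  A^T y >= c,  y >= 0.

So the dual LP is:
  minimize  10y1 + 4y2 + 33y3 + 13y4
  subject to:
    y1 + 4y3 + y4 >= 4
    y2 + 3y3 + y4 >= 6
    y1, y2, y3, y4 >= 0

Solving the primal: x* = (5.25, 4).
  primal value c^T x* = 45.
Solving the dual: y* = (0, 3, 1, 0).
  dual value b^T y* = 45.
Strong duality: c^T x* = b^T y*. Confirmed.

45


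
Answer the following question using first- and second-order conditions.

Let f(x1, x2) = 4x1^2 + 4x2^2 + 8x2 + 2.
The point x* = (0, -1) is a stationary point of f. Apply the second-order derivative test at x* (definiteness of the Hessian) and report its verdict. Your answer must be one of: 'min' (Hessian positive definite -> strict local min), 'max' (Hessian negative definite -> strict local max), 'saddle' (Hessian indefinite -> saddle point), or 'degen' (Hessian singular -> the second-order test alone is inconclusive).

Compute the Hessian H = grad^2 f:
  H = [[8, 0], [0, 8]]
Verify stationarity: grad f(x*) = H x* + g = (0, 0).
Eigenvalues of H: 8, 8.
Both eigenvalues > 0, so H is positive definite -> x* is a strict local min.

min


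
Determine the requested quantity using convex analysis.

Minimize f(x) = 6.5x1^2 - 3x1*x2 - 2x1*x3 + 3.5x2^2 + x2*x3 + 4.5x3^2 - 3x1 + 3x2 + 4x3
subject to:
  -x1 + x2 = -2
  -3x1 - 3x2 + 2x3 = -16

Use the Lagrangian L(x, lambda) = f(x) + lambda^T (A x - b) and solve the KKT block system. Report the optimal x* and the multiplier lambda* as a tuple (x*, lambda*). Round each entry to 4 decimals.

Form the Lagrangian:
  L(x, lambda) = (1/2) x^T Q x + c^T x + lambda^T (A x - b)
Stationarity (grad_x L = 0): Q x + c + A^T lambda = 0.
Primal feasibility: A x = b.

This gives the KKT block system:
  [ Q   A^T ] [ x     ]   [-c ]
  [ A    0  ] [ lambda ] = [ b ]

Solving the linear system:
  x*      = (3.236, 1.236, -1.2921)
  lambda* = (18.6461, 6.4326)
  f(x*)   = 64.5225

x* = (3.236, 1.236, -1.2921), lambda* = (18.6461, 6.4326)


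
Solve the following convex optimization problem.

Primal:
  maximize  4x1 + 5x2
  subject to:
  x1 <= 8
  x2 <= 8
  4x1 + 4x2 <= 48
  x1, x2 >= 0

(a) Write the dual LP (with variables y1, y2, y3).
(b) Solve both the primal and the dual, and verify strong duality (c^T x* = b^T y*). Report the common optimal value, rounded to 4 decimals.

The standard primal-dual pair for 'max c^T x s.t. A x <= b, x >= 0' is:
  Dual:  min b^T y  s.t.  A^T y >= c,  y >= 0.

So the dual LP is:
  minimize  8y1 + 8y2 + 48y3
  subject to:
    y1 + 4y3 >= 4
    y2 + 4y3 >= 5
    y1, y2, y3 >= 0

Solving the primal: x* = (4, 8).
  primal value c^T x* = 56.
Solving the dual: y* = (0, 1, 1).
  dual value b^T y* = 56.
Strong duality: c^T x* = b^T y*. Confirmed.

56


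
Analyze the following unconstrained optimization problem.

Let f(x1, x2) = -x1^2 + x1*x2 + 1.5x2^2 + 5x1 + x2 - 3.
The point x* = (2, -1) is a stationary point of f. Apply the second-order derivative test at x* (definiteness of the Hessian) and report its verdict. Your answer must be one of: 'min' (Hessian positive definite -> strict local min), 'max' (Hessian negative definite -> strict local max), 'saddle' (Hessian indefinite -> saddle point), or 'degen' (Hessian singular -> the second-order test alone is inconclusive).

Compute the Hessian H = grad^2 f:
  H = [[-2, 1], [1, 3]]
Verify stationarity: grad f(x*) = H x* + g = (0, 0).
Eigenvalues of H: -2.1926, 3.1926.
Eigenvalues have mixed signs, so H is indefinite -> x* is a saddle point.

saddle


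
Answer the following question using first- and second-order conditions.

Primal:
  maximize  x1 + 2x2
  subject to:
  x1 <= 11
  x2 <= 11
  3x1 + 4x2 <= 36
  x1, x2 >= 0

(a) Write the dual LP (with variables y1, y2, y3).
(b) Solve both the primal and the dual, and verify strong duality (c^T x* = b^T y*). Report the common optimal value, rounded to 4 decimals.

The standard primal-dual pair for 'max c^T x s.t. A x <= b, x >= 0' is:
  Dual:  min b^T y  s.t.  A^T y >= c,  y >= 0.

So the dual LP is:
  minimize  11y1 + 11y2 + 36y3
  subject to:
    y1 + 3y3 >= 1
    y2 + 4y3 >= 2
    y1, y2, y3 >= 0

Solving the primal: x* = (0, 9).
  primal value c^T x* = 18.
Solving the dual: y* = (0, 0, 0.5).
  dual value b^T y* = 18.
Strong duality: c^T x* = b^T y*. Confirmed.

18


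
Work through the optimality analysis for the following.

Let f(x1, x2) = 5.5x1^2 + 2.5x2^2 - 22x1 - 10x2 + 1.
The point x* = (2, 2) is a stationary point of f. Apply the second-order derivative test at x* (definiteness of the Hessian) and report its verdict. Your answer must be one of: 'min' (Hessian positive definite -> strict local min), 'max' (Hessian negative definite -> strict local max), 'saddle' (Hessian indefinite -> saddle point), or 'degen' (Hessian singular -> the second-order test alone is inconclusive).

Compute the Hessian H = grad^2 f:
  H = [[11, 0], [0, 5]]
Verify stationarity: grad f(x*) = H x* + g = (0, 0).
Eigenvalues of H: 5, 11.
Both eigenvalues > 0, so H is positive definite -> x* is a strict local min.

min


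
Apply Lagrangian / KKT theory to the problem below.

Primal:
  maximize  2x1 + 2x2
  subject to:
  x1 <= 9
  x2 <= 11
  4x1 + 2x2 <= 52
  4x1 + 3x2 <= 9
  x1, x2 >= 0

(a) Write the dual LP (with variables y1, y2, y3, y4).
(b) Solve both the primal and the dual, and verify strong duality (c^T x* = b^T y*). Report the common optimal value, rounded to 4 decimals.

The standard primal-dual pair for 'max c^T x s.t. A x <= b, x >= 0' is:
  Dual:  min b^T y  s.t.  A^T y >= c,  y >= 0.

So the dual LP is:
  minimize  9y1 + 11y2 + 52y3 + 9y4
  subject to:
    y1 + 4y3 + 4y4 >= 2
    y2 + 2y3 + 3y4 >= 2
    y1, y2, y3, y4 >= 0

Solving the primal: x* = (0, 3).
  primal value c^T x* = 6.
Solving the dual: y* = (0, 0, 0, 0.6667).
  dual value b^T y* = 6.
Strong duality: c^T x* = b^T y*. Confirmed.

6


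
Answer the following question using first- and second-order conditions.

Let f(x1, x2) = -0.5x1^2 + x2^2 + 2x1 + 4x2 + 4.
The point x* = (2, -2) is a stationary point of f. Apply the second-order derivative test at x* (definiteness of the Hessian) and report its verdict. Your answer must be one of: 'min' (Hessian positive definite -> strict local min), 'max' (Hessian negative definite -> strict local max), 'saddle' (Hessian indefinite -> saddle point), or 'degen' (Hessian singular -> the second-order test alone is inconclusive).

Compute the Hessian H = grad^2 f:
  H = [[-1, 0], [0, 2]]
Verify stationarity: grad f(x*) = H x* + g = (0, 0).
Eigenvalues of H: -1, 2.
Eigenvalues have mixed signs, so H is indefinite -> x* is a saddle point.

saddle


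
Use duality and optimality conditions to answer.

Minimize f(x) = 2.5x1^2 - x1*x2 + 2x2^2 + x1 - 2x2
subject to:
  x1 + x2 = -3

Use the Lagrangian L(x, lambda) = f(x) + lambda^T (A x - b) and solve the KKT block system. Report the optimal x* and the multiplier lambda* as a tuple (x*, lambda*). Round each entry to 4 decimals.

Form the Lagrangian:
  L(x, lambda) = (1/2) x^T Q x + c^T x + lambda^T (A x - b)
Stationarity (grad_x L = 0): Q x + c + A^T lambda = 0.
Primal feasibility: A x = b.

This gives the KKT block system:
  [ Q   A^T ] [ x     ]   [-c ]
  [ A    0  ] [ lambda ] = [ b ]

Solving the linear system:
  x*      = (-1.6364, -1.3636)
  lambda* = (5.8182)
  f(x*)   = 9.2727

x* = (-1.6364, -1.3636), lambda* = (5.8182)


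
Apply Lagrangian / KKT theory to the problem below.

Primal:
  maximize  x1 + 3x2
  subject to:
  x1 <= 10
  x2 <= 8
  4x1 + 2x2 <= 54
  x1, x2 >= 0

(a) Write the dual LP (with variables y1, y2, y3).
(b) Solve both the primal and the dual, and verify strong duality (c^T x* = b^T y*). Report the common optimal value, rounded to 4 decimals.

The standard primal-dual pair for 'max c^T x s.t. A x <= b, x >= 0' is:
  Dual:  min b^T y  s.t.  A^T y >= c,  y >= 0.

So the dual LP is:
  minimize  10y1 + 8y2 + 54y3
  subject to:
    y1 + 4y3 >= 1
    y2 + 2y3 >= 3
    y1, y2, y3 >= 0

Solving the primal: x* = (9.5, 8).
  primal value c^T x* = 33.5.
Solving the dual: y* = (0, 2.5, 0.25).
  dual value b^T y* = 33.5.
Strong duality: c^T x* = b^T y*. Confirmed.

33.5


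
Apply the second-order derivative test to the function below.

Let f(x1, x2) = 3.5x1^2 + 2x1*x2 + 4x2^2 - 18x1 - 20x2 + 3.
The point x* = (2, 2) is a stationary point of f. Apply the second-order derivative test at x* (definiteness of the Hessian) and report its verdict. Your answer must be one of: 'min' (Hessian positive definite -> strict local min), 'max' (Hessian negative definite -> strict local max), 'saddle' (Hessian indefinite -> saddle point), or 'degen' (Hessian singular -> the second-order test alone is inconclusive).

Compute the Hessian H = grad^2 f:
  H = [[7, 2], [2, 8]]
Verify stationarity: grad f(x*) = H x* + g = (0, 0).
Eigenvalues of H: 5.4384, 9.5616.
Both eigenvalues > 0, so H is positive definite -> x* is a strict local min.

min


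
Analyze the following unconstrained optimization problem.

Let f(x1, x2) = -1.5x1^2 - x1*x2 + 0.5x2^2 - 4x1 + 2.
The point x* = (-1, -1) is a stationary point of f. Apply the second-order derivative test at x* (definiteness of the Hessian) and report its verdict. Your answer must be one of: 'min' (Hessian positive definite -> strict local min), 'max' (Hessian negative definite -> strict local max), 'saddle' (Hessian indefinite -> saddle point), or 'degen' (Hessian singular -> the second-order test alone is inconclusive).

Compute the Hessian H = grad^2 f:
  H = [[-3, -1], [-1, 1]]
Verify stationarity: grad f(x*) = H x* + g = (0, 0).
Eigenvalues of H: -3.2361, 1.2361.
Eigenvalues have mixed signs, so H is indefinite -> x* is a saddle point.

saddle


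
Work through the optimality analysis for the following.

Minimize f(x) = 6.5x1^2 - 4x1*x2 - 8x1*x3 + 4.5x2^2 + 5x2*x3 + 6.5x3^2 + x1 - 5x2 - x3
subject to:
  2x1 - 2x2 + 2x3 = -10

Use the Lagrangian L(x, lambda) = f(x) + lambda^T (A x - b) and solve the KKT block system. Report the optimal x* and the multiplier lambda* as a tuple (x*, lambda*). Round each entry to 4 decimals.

Form the Lagrangian:
  L(x, lambda) = (1/2) x^T Q x + c^T x + lambda^T (A x - b)
Stationarity (grad_x L = 0): Q x + c + A^T lambda = 0.
Primal feasibility: A x = b.

This gives the KKT block system:
  [ Q   A^T ] [ x     ]   [-c ]
  [ A    0  ] [ lambda ] = [ b ]

Solving the linear system:
  x*      = (-1.2252, 1.8514, -1.9234)
  lambda* = (3.473)
  f(x*)   = 13.0856

x* = (-1.2252, 1.8514, -1.9234), lambda* = (3.473)


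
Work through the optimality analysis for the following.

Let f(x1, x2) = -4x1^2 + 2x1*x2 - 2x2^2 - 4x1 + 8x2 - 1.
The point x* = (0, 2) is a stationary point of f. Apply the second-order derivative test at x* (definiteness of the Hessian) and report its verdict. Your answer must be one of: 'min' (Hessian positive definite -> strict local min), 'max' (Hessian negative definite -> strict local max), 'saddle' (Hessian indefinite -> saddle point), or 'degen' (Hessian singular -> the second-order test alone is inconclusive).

Compute the Hessian H = grad^2 f:
  H = [[-8, 2], [2, -4]]
Verify stationarity: grad f(x*) = H x* + g = (0, 0).
Eigenvalues of H: -8.8284, -3.1716.
Both eigenvalues < 0, so H is negative definite -> x* is a strict local max.

max


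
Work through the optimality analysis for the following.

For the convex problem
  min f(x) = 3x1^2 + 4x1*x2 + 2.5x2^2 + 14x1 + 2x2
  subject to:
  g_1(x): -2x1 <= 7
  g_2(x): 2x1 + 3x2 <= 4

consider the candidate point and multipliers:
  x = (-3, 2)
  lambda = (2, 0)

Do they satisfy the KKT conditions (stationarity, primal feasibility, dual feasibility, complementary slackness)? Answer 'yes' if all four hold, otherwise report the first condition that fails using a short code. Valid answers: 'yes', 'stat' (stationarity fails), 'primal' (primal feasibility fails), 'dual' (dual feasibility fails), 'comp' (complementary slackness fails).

Gradient of f: grad f(x) = Q x + c = (4, 0)
Constraint values g_i(x) = a_i^T x - b_i:
  g_1((-3, 2)) = -1
  g_2((-3, 2)) = -4
Stationarity residual: grad f(x) + sum_i lambda_i a_i = (0, 0)
  -> stationarity OK
Primal feasibility (all g_i <= 0): OK
Dual feasibility (all lambda_i >= 0): OK
Complementary slackness (lambda_i * g_i(x) = 0 for all i): FAILS

Verdict: the first failing condition is complementary_slackness -> comp.

comp


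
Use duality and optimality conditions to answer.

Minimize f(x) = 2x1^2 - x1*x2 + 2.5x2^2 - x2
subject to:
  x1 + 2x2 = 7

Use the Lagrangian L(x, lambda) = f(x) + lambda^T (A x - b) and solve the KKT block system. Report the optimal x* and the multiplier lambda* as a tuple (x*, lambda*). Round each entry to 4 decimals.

Form the Lagrangian:
  L(x, lambda) = (1/2) x^T Q x + c^T x + lambda^T (A x - b)
Stationarity (grad_x L = 0): Q x + c + A^T lambda = 0.
Primal feasibility: A x = b.

This gives the KKT block system:
  [ Q   A^T ] [ x     ]   [-c ]
  [ A    0  ] [ lambda ] = [ b ]

Solving the linear system:
  x*      = (1.88, 2.56)
  lambda* = (-4.96)
  f(x*)   = 16.08

x* = (1.88, 2.56), lambda* = (-4.96)


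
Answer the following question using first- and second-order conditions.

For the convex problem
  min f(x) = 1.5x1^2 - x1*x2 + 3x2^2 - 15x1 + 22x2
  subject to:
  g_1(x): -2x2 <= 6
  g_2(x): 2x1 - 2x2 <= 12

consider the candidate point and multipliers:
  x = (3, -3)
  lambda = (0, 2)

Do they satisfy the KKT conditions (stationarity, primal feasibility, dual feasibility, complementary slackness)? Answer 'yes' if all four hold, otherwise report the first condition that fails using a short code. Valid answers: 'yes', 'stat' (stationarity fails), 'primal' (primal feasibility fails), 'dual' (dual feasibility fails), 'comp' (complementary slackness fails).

Gradient of f: grad f(x) = Q x + c = (-3, 1)
Constraint values g_i(x) = a_i^T x - b_i:
  g_1((3, -3)) = 0
  g_2((3, -3)) = 0
Stationarity residual: grad f(x) + sum_i lambda_i a_i = (1, -3)
  -> stationarity FAILS
Primal feasibility (all g_i <= 0): OK
Dual feasibility (all lambda_i >= 0): OK
Complementary slackness (lambda_i * g_i(x) = 0 for all i): OK

Verdict: the first failing condition is stationarity -> stat.

stat


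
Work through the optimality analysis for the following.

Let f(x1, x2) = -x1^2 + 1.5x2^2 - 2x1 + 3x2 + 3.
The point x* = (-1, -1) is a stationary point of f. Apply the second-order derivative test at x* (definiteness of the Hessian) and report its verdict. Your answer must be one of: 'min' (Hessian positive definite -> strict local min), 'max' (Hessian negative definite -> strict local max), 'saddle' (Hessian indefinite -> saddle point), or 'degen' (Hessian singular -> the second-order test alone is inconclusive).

Compute the Hessian H = grad^2 f:
  H = [[-2, 0], [0, 3]]
Verify stationarity: grad f(x*) = H x* + g = (0, 0).
Eigenvalues of H: -2, 3.
Eigenvalues have mixed signs, so H is indefinite -> x* is a saddle point.

saddle


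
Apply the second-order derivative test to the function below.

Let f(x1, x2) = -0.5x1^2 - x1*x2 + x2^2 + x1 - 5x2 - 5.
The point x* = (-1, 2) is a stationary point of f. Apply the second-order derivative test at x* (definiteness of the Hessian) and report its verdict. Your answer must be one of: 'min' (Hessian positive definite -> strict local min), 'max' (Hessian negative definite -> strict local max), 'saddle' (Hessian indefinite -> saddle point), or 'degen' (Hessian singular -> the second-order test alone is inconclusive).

Compute the Hessian H = grad^2 f:
  H = [[-1, -1], [-1, 2]]
Verify stationarity: grad f(x*) = H x* + g = (0, 0).
Eigenvalues of H: -1.3028, 2.3028.
Eigenvalues have mixed signs, so H is indefinite -> x* is a saddle point.

saddle


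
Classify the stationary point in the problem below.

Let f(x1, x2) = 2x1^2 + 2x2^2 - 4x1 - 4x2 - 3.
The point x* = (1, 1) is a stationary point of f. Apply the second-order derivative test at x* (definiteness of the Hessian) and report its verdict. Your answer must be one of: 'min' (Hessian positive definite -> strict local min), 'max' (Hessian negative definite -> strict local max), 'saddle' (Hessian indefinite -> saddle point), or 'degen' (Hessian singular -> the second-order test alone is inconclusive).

Compute the Hessian H = grad^2 f:
  H = [[4, 0], [0, 4]]
Verify stationarity: grad f(x*) = H x* + g = (0, 0).
Eigenvalues of H: 4, 4.
Both eigenvalues > 0, so H is positive definite -> x* is a strict local min.

min


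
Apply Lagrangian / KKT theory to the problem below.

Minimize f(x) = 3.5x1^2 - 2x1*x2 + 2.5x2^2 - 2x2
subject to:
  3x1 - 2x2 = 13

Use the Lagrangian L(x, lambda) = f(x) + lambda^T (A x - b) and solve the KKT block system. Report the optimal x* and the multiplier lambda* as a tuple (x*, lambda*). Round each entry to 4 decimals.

Form the Lagrangian:
  L(x, lambda) = (1/2) x^T Q x + c^T x + lambda^T (A x - b)
Stationarity (grad_x L = 0): Q x + c + A^T lambda = 0.
Primal feasibility: A x = b.

This gives the KKT block system:
  [ Q   A^T ] [ x     ]   [-c ]
  [ A    0  ] [ lambda ] = [ b ]

Solving the linear system:
  x*      = (3.1633, -1.7551)
  lambda* = (-8.551)
  f(x*)   = 57.3367

x* = (3.1633, -1.7551), lambda* = (-8.551)


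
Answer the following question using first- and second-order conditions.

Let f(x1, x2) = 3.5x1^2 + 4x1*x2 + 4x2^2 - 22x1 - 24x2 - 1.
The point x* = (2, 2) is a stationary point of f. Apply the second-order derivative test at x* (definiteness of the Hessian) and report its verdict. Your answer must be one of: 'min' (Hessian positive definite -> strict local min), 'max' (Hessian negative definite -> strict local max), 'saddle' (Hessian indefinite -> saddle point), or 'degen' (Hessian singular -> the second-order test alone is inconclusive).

Compute the Hessian H = grad^2 f:
  H = [[7, 4], [4, 8]]
Verify stationarity: grad f(x*) = H x* + g = (0, 0).
Eigenvalues of H: 3.4689, 11.5311.
Both eigenvalues > 0, so H is positive definite -> x* is a strict local min.

min


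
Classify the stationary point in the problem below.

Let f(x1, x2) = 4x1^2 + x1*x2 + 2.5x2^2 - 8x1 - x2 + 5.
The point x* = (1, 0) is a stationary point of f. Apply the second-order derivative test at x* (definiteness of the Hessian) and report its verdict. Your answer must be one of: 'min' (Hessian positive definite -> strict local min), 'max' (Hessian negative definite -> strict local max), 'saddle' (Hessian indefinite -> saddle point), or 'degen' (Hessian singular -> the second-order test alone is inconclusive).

Compute the Hessian H = grad^2 f:
  H = [[8, 1], [1, 5]]
Verify stationarity: grad f(x*) = H x* + g = (0, 0).
Eigenvalues of H: 4.6972, 8.3028.
Both eigenvalues > 0, so H is positive definite -> x* is a strict local min.

min


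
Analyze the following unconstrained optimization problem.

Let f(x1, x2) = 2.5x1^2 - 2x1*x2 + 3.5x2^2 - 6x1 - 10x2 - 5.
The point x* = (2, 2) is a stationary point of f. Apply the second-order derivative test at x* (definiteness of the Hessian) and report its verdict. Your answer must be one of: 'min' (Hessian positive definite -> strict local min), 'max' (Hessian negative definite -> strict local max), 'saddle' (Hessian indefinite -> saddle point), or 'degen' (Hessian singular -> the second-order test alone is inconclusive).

Compute the Hessian H = grad^2 f:
  H = [[5, -2], [-2, 7]]
Verify stationarity: grad f(x*) = H x* + g = (0, 0).
Eigenvalues of H: 3.7639, 8.2361.
Both eigenvalues > 0, so H is positive definite -> x* is a strict local min.

min


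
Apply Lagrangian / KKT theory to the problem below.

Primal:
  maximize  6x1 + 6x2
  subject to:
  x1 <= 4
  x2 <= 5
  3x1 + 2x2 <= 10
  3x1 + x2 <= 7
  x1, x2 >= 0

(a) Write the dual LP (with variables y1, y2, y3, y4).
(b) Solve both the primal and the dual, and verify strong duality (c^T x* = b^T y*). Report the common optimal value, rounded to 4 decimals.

The standard primal-dual pair for 'max c^T x s.t. A x <= b, x >= 0' is:
  Dual:  min b^T y  s.t.  A^T y >= c,  y >= 0.

So the dual LP is:
  minimize  4y1 + 5y2 + 10y3 + 7y4
  subject to:
    y1 + 3y3 + 3y4 >= 6
    y2 + 2y3 + y4 >= 6
    y1, y2, y3, y4 >= 0

Solving the primal: x* = (0, 5).
  primal value c^T x* = 30.
Solving the dual: y* = (0, 2, 2, 0).
  dual value b^T y* = 30.
Strong duality: c^T x* = b^T y*. Confirmed.

30


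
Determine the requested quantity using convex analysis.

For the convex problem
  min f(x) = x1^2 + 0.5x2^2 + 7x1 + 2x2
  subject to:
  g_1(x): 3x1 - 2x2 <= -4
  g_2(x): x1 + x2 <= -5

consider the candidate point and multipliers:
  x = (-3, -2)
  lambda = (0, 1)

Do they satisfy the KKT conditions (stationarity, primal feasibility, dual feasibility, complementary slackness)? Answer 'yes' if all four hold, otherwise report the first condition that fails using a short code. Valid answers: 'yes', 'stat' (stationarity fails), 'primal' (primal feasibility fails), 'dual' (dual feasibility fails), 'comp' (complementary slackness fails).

Gradient of f: grad f(x) = Q x + c = (1, 0)
Constraint values g_i(x) = a_i^T x - b_i:
  g_1((-3, -2)) = -1
  g_2((-3, -2)) = 0
Stationarity residual: grad f(x) + sum_i lambda_i a_i = (2, 1)
  -> stationarity FAILS
Primal feasibility (all g_i <= 0): OK
Dual feasibility (all lambda_i >= 0): OK
Complementary slackness (lambda_i * g_i(x) = 0 for all i): OK

Verdict: the first failing condition is stationarity -> stat.

stat


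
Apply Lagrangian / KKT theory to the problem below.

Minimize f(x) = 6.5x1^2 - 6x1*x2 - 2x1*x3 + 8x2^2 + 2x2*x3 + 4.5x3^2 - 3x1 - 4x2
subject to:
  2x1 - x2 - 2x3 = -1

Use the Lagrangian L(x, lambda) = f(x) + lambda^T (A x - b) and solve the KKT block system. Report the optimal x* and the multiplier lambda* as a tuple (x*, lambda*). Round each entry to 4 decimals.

Form the Lagrangian:
  L(x, lambda) = (1/2) x^T Q x + c^T x + lambda^T (A x - b)
Stationarity (grad_x L = 0): Q x + c + A^T lambda = 0.
Primal feasibility: A x = b.

This gives the KKT block system:
  [ Q   A^T ] [ x     ]   [-c ]
  [ A    0  ] [ lambda ] = [ b ]

Solving the linear system:
  x*      = (0.1323, 0.3841, 0.4402)
  lambda* = (2.2328)
  f(x*)   = 0.1497

x* = (0.1323, 0.3841, 0.4402), lambda* = (2.2328)


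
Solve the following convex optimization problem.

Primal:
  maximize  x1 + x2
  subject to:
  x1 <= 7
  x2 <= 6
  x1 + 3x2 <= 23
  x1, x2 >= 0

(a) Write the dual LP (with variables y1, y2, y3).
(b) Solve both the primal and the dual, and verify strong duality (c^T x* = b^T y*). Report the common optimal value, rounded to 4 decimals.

The standard primal-dual pair for 'max c^T x s.t. A x <= b, x >= 0' is:
  Dual:  min b^T y  s.t.  A^T y >= c,  y >= 0.

So the dual LP is:
  minimize  7y1 + 6y2 + 23y3
  subject to:
    y1 + y3 >= 1
    y2 + 3y3 >= 1
    y1, y2, y3 >= 0

Solving the primal: x* = (7, 5.3333).
  primal value c^T x* = 12.3333.
Solving the dual: y* = (0.6667, 0, 0.3333).
  dual value b^T y* = 12.3333.
Strong duality: c^T x* = b^T y*. Confirmed.

12.3333


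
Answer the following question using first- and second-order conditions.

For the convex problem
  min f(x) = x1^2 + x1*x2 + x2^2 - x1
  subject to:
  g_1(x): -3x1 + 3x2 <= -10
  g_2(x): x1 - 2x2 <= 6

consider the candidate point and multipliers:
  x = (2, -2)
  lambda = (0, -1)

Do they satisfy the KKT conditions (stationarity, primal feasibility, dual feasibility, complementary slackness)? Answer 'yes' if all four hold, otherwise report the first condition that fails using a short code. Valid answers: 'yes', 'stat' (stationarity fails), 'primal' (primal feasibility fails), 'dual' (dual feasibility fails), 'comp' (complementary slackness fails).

Gradient of f: grad f(x) = Q x + c = (1, -2)
Constraint values g_i(x) = a_i^T x - b_i:
  g_1((2, -2)) = -2
  g_2((2, -2)) = 0
Stationarity residual: grad f(x) + sum_i lambda_i a_i = (0, 0)
  -> stationarity OK
Primal feasibility (all g_i <= 0): OK
Dual feasibility (all lambda_i >= 0): FAILS
Complementary slackness (lambda_i * g_i(x) = 0 for all i): OK

Verdict: the first failing condition is dual_feasibility -> dual.

dual


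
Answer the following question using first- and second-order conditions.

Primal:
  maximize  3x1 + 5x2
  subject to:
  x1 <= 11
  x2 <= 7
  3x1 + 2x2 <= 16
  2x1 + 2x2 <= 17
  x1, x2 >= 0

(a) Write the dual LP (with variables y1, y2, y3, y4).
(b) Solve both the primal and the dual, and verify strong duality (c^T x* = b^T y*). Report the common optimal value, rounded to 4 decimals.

The standard primal-dual pair for 'max c^T x s.t. A x <= b, x >= 0' is:
  Dual:  min b^T y  s.t.  A^T y >= c,  y >= 0.

So the dual LP is:
  minimize  11y1 + 7y2 + 16y3 + 17y4
  subject to:
    y1 + 3y3 + 2y4 >= 3
    y2 + 2y3 + 2y4 >= 5
    y1, y2, y3, y4 >= 0

Solving the primal: x* = (0.6667, 7).
  primal value c^T x* = 37.
Solving the dual: y* = (0, 3, 1, 0).
  dual value b^T y* = 37.
Strong duality: c^T x* = b^T y*. Confirmed.

37


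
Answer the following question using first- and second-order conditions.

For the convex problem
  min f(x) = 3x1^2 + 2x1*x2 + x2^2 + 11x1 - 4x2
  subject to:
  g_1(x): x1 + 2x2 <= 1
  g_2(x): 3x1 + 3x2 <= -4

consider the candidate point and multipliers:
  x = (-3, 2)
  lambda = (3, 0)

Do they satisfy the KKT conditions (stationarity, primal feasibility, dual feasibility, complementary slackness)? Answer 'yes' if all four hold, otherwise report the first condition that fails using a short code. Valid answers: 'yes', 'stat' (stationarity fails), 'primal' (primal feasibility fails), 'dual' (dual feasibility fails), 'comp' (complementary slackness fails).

Gradient of f: grad f(x) = Q x + c = (-3, -6)
Constraint values g_i(x) = a_i^T x - b_i:
  g_1((-3, 2)) = 0
  g_2((-3, 2)) = 1
Stationarity residual: grad f(x) + sum_i lambda_i a_i = (0, 0)
  -> stationarity OK
Primal feasibility (all g_i <= 0): FAILS
Dual feasibility (all lambda_i >= 0): OK
Complementary slackness (lambda_i * g_i(x) = 0 for all i): OK

Verdict: the first failing condition is primal_feasibility -> primal.

primal


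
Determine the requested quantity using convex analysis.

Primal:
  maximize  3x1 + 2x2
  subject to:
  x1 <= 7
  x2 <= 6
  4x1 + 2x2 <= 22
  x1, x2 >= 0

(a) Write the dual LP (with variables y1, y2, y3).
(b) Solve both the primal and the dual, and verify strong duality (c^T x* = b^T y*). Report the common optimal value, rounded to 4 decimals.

The standard primal-dual pair for 'max c^T x s.t. A x <= b, x >= 0' is:
  Dual:  min b^T y  s.t.  A^T y >= c,  y >= 0.

So the dual LP is:
  minimize  7y1 + 6y2 + 22y3
  subject to:
    y1 + 4y3 >= 3
    y2 + 2y3 >= 2
    y1, y2, y3 >= 0

Solving the primal: x* = (2.5, 6).
  primal value c^T x* = 19.5.
Solving the dual: y* = (0, 0.5, 0.75).
  dual value b^T y* = 19.5.
Strong duality: c^T x* = b^T y*. Confirmed.

19.5


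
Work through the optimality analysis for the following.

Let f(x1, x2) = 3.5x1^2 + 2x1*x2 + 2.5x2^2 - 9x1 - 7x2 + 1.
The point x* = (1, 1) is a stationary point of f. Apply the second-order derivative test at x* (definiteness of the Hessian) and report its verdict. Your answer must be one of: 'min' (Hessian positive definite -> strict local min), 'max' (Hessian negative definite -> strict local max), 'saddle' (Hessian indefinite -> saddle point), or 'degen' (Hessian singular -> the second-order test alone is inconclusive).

Compute the Hessian H = grad^2 f:
  H = [[7, 2], [2, 5]]
Verify stationarity: grad f(x*) = H x* + g = (0, 0).
Eigenvalues of H: 3.7639, 8.2361.
Both eigenvalues > 0, so H is positive definite -> x* is a strict local min.

min


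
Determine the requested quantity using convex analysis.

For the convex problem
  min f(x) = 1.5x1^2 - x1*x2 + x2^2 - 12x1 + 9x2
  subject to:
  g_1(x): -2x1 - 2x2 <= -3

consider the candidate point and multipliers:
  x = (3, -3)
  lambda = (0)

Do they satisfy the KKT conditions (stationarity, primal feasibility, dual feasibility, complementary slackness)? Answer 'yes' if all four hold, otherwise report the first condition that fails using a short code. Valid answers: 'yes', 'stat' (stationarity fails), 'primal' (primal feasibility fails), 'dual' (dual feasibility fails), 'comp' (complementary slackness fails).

Gradient of f: grad f(x) = Q x + c = (0, 0)
Constraint values g_i(x) = a_i^T x - b_i:
  g_1((3, -3)) = 3
Stationarity residual: grad f(x) + sum_i lambda_i a_i = (0, 0)
  -> stationarity OK
Primal feasibility (all g_i <= 0): FAILS
Dual feasibility (all lambda_i >= 0): OK
Complementary slackness (lambda_i * g_i(x) = 0 for all i): OK

Verdict: the first failing condition is primal_feasibility -> primal.

primal


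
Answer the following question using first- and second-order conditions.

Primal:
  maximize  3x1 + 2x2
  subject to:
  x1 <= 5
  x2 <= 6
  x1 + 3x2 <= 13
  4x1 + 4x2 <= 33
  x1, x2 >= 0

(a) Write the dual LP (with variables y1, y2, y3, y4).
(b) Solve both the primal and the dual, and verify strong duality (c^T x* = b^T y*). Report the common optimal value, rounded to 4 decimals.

The standard primal-dual pair for 'max c^T x s.t. A x <= b, x >= 0' is:
  Dual:  min b^T y  s.t.  A^T y >= c,  y >= 0.

So the dual LP is:
  minimize  5y1 + 6y2 + 13y3 + 33y4
  subject to:
    y1 + y3 + 4y4 >= 3
    y2 + 3y3 + 4y4 >= 2
    y1, y2, y3, y4 >= 0

Solving the primal: x* = (5, 2.6667).
  primal value c^T x* = 20.3333.
Solving the dual: y* = (2.3333, 0, 0.6667, 0).
  dual value b^T y* = 20.3333.
Strong duality: c^T x* = b^T y*. Confirmed.

20.3333


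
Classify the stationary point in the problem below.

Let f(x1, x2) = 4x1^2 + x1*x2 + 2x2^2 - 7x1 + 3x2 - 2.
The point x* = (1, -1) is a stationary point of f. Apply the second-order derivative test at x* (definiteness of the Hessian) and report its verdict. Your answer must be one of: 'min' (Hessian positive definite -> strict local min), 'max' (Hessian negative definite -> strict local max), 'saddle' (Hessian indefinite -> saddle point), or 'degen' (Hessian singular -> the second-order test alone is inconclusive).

Compute the Hessian H = grad^2 f:
  H = [[8, 1], [1, 4]]
Verify stationarity: grad f(x*) = H x* + g = (0, 0).
Eigenvalues of H: 3.7639, 8.2361.
Both eigenvalues > 0, so H is positive definite -> x* is a strict local min.

min


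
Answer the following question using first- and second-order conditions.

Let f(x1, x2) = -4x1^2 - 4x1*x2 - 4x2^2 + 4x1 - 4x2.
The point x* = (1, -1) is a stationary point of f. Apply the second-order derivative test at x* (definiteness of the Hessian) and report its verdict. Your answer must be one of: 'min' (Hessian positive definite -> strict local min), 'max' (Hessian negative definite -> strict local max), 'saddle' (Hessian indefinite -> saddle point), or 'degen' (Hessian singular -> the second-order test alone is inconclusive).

Compute the Hessian H = grad^2 f:
  H = [[-8, -4], [-4, -8]]
Verify stationarity: grad f(x*) = H x* + g = (0, 0).
Eigenvalues of H: -12, -4.
Both eigenvalues < 0, so H is negative definite -> x* is a strict local max.

max


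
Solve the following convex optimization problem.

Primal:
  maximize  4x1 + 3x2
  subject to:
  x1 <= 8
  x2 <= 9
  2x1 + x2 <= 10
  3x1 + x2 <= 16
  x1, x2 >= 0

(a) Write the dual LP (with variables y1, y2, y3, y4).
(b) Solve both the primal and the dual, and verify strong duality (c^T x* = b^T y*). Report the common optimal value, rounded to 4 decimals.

The standard primal-dual pair for 'max c^T x s.t. A x <= b, x >= 0' is:
  Dual:  min b^T y  s.t.  A^T y >= c,  y >= 0.

So the dual LP is:
  minimize  8y1 + 9y2 + 10y3 + 16y4
  subject to:
    y1 + 2y3 + 3y4 >= 4
    y2 + y3 + y4 >= 3
    y1, y2, y3, y4 >= 0

Solving the primal: x* = (0.5, 9).
  primal value c^T x* = 29.
Solving the dual: y* = (0, 1, 2, 0).
  dual value b^T y* = 29.
Strong duality: c^T x* = b^T y*. Confirmed.

29


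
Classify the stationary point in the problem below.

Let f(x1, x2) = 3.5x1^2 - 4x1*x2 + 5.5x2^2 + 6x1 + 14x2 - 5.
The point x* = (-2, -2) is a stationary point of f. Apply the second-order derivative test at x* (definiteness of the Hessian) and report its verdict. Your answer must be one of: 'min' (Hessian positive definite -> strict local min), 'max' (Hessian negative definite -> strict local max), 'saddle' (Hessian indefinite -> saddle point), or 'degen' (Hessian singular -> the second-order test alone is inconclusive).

Compute the Hessian H = grad^2 f:
  H = [[7, -4], [-4, 11]]
Verify stationarity: grad f(x*) = H x* + g = (0, 0).
Eigenvalues of H: 4.5279, 13.4721.
Both eigenvalues > 0, so H is positive definite -> x* is a strict local min.

min


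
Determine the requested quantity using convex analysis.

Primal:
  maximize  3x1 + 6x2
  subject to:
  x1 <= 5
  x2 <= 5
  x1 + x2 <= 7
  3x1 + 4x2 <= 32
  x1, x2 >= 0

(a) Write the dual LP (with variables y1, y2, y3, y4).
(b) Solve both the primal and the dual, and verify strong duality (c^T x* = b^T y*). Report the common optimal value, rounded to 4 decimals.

The standard primal-dual pair for 'max c^T x s.t. A x <= b, x >= 0' is:
  Dual:  min b^T y  s.t.  A^T y >= c,  y >= 0.

So the dual LP is:
  minimize  5y1 + 5y2 + 7y3 + 32y4
  subject to:
    y1 + y3 + 3y4 >= 3
    y2 + y3 + 4y4 >= 6
    y1, y2, y3, y4 >= 0

Solving the primal: x* = (2, 5).
  primal value c^T x* = 36.
Solving the dual: y* = (0, 3, 3, 0).
  dual value b^T y* = 36.
Strong duality: c^T x* = b^T y*. Confirmed.

36


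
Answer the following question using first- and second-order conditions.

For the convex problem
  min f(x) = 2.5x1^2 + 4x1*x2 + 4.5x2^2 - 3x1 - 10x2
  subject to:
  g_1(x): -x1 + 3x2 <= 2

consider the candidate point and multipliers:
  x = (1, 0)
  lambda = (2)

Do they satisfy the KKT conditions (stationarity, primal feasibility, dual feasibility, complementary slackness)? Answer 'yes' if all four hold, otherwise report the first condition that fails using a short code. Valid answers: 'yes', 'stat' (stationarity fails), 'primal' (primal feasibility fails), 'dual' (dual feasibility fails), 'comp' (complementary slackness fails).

Gradient of f: grad f(x) = Q x + c = (2, -6)
Constraint values g_i(x) = a_i^T x - b_i:
  g_1((1, 0)) = -3
Stationarity residual: grad f(x) + sum_i lambda_i a_i = (0, 0)
  -> stationarity OK
Primal feasibility (all g_i <= 0): OK
Dual feasibility (all lambda_i >= 0): OK
Complementary slackness (lambda_i * g_i(x) = 0 for all i): FAILS

Verdict: the first failing condition is complementary_slackness -> comp.

comp
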